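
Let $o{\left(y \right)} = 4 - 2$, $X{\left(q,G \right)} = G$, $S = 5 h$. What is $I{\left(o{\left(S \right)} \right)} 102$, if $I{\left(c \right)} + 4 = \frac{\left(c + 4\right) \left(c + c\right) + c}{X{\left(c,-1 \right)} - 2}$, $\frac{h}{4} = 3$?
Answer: $-1292$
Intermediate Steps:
$h = 12$ ($h = 4 \cdot 3 = 12$)
$S = 60$ ($S = 5 \cdot 12 = 60$)
$o{\left(y \right)} = 2$
$I{\left(c \right)} = -4 - \frac{c}{3} - \frac{2 c \left(4 + c\right)}{3}$ ($I{\left(c \right)} = -4 + \frac{\left(c + 4\right) \left(c + c\right) + c}{-1 - 2} = -4 + \frac{\left(4 + c\right) 2 c + c}{-3} = -4 + \left(2 c \left(4 + c\right) + c\right) \left(- \frac{1}{3}\right) = -4 + \left(c + 2 c \left(4 + c\right)\right) \left(- \frac{1}{3}\right) = -4 - \left(\frac{c}{3} + \frac{2 c \left(4 + c\right)}{3}\right) = -4 - \frac{c}{3} - \frac{2 c \left(4 + c\right)}{3}$)
$I{\left(o{\left(S \right)} \right)} 102 = \left(-4 - 6 - \frac{2 \cdot 2^{2}}{3}\right) 102 = \left(-4 - 6 - \frac{8}{3}\right) 102 = \left(- \frac{38}{3}\right) 102 = -1292$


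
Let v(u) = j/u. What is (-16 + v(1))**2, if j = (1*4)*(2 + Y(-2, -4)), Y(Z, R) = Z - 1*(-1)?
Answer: 144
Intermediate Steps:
Y(Z, R) = 1 + Z (Y(Z, R) = Z + 1 = 1 + Z)
j = 4 (j = (1*4)*(2 + (1 - 2)) = 4*(2 - 1) = 4*1 = 4)
v(u) = 4/u
(-16 + v(1))**2 = (-16 + 4/1)**2 = (-16 + 4*1)**2 = (-16 + 4)**2 = (-12)**2 = 144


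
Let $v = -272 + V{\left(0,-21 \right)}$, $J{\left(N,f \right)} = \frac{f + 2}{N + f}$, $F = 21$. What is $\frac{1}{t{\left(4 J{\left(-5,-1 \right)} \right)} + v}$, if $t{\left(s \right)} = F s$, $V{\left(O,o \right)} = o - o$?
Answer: $- \frac{1}{286} \approx -0.0034965$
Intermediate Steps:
$J{\left(N,f \right)} = \frac{2 + f}{N + f}$
$V{\left(O,o \right)} = 0$
$t{\left(s \right)} = 21 s$
$v = -272$ ($v = -272 + 0 = -272$)
$\frac{1}{t{\left(4 J{\left(-5,-1 \right)} \right)} + v} = \frac{1}{21 \cdot 4 \frac{2 - 1}{-5 - 1} - 272} = \frac{1}{21 \cdot 4 \frac{1}{-6} \cdot 1 - 272} = \frac{1}{21 \cdot 4 \left(\left(- \frac{1}{6}\right) 1\right) - 272} = \frac{1}{21 \cdot 4 \left(- \frac{1}{6}\right) - 272} = \frac{1}{21 \left(- \frac{2}{3}\right) - 272} = \frac{1}{-14 - 272} = \frac{1}{-286} = - \frac{1}{286}$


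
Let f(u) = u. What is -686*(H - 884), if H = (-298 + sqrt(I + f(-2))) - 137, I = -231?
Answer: 904834 - 686*I*sqrt(233) ≈ 9.0483e+5 - 10471.0*I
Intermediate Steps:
H = -435 + I*sqrt(233) (H = (-298 + sqrt(-231 - 2)) - 137 = (-298 + sqrt(-233)) - 137 = (-298 + I*sqrt(233)) - 137 = -435 + I*sqrt(233) ≈ -435.0 + 15.264*I)
-686*(H - 884) = -686*((-435 + I*sqrt(233)) - 884) = -686*(-1319 + I*sqrt(233)) = 904834 - 686*I*sqrt(233)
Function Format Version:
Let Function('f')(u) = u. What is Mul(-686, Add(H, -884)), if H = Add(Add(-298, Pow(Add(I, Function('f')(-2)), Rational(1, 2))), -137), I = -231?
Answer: Add(904834, Mul(-686, I, Pow(233, Rational(1, 2)))) ≈ Add(9.0483e+5, Mul(-10471., I))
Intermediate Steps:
H = Add(-435, Mul(I, Pow(233, Rational(1, 2)))) (H = Add(Add(-298, Pow(Add(-231, -2), Rational(1, 2))), -137) = Add(Add(-298, Pow(-233, Rational(1, 2))), -137) = Add(Add(-298, Mul(I, Pow(233, Rational(1, 2)))), -137) = Add(-435, Mul(I, Pow(233, Rational(1, 2)))) ≈ Add(-435.00, Mul(15.264, I)))
Mul(-686, Add(H, -884)) = Mul(-686, Add(Add(-435, Mul(I, Pow(233, Rational(1, 2)))), -884)) = Mul(-686, Add(-1319, Mul(I, Pow(233, Rational(1, 2))))) = Add(904834, Mul(-686, I, Pow(233, Rational(1, 2))))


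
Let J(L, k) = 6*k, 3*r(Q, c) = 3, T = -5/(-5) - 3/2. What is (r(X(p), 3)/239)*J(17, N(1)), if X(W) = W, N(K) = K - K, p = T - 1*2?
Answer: 0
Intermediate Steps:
T = -½ (T = -5*(-⅕) - 3*½ = 1 - 3/2 = -½ ≈ -0.50000)
p = -5/2 (p = -½ - 1*2 = -½ - 2 = -5/2 ≈ -2.5000)
N(K) = 0
r(Q, c) = 1 (r(Q, c) = (⅓)*3 = 1)
(r(X(p), 3)/239)*J(17, N(1)) = (1/239)*(6*0) = (1*(1/239))*0 = (1/239)*0 = 0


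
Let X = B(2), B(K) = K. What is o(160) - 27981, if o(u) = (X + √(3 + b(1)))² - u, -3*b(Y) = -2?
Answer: -84400/3 + 4*√33/3 ≈ -28126.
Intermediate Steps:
b(Y) = ⅔ (b(Y) = -⅓*(-2) = ⅔)
X = 2
o(u) = (2 + √33/3)² - u (o(u) = (2 + √(3 + ⅔))² - u = (2 + √(11/3))² - u = (2 + √33/3)² - u)
o(160) - 27981 = (-1*160 + (6 + √33)²/9) - 27981 = (-160 + (6 + √33)²/9) - 27981 = -28141 + (6 + √33)²/9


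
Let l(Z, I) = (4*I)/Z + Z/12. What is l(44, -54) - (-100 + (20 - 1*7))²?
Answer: -249818/33 ≈ -7570.2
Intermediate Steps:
l(Z, I) = Z/12 + 4*I/Z (l(Z, I) = 4*I/Z + Z*(1/12) = 4*I/Z + Z/12 = Z/12 + 4*I/Z)
l(44, -54) - (-100 + (20 - 1*7))² = ((1/12)*44 + 4*(-54)/44) - (-100 + (20 - 1*7))² = (11/3 + 4*(-54)*(1/44)) - (-100 + (20 - 7))² = (11/3 - 54/11) - (-100 + 13)² = -41/33 - 1*(-87)² = -41/33 - 1*7569 = -41/33 - 7569 = -249818/33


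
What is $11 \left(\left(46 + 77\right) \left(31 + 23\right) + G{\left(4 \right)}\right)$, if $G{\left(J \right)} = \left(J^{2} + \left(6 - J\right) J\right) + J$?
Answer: $73370$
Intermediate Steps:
$G{\left(J \right)} = J + J^{2} + J \left(6 - J\right)$ ($G{\left(J \right)} = \left(J^{2} + J \left(6 - J\right)\right) + J = J + J^{2} + J \left(6 - J\right)$)
$11 \left(\left(46 + 77\right) \left(31 + 23\right) + G{\left(4 \right)}\right) = 11 \left(\left(46 + 77\right) \left(31 + 23\right) + 7 \cdot 4\right) = 11 \left(123 \cdot 54 + 28\right) = 11 \left(6642 + 28\right) = 11 \cdot 6670 = 73370$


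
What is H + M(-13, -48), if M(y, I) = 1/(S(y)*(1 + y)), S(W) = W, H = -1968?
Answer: -307007/156 ≈ -1968.0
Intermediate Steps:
M(y, I) = 1/(y*(1 + y))
H + M(-13, -48) = -1968 + 1/((-13)*(1 - 13)) = -1968 - 1/13/(-12) = -1968 - 1/13*(-1/12) = -1968 + 1/156 = -307007/156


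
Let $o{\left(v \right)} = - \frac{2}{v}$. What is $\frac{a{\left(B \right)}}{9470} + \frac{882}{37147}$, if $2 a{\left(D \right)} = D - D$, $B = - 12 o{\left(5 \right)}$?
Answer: $\frac{882}{37147} \approx 0.023744$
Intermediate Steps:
$B = \frac{24}{5}$ ($B = - 12 \left(- \frac{2}{5}\right) = - 12 \left(\left(-2\right) \frac{1}{5}\right) = \left(-12\right) \left(- \frac{2}{5}\right) = \frac{24}{5} \approx 4.8$)
$a{\left(D \right)} = 0$ ($a{\left(D \right)} = \frac{D - D}{2} = \frac{1}{2} \cdot 0 = 0$)
$\frac{a{\left(B \right)}}{9470} + \frac{882}{37147} = \frac{0}{9470} + \frac{882}{37147} = 0 \cdot \frac{1}{9470} + 882 \cdot \frac{1}{37147} = 0 + \frac{882}{37147} = \frac{882}{37147}$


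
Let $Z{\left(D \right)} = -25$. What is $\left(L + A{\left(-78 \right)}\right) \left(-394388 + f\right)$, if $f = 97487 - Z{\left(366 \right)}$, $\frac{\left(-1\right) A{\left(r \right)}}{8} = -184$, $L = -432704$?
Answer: $128022431232$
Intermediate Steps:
$A{\left(r \right)} = 1472$ ($A{\left(r \right)} = \left(-8\right) \left(-184\right) = 1472$)
$f = 97512$ ($f = 97487 - -25 = 97487 + 25 = 97512$)
$\left(L + A{\left(-78 \right)}\right) \left(-394388 + f\right) = \left(-432704 + 1472\right) \left(-394388 + 97512\right) = \left(-431232\right) \left(-296876\right) = 128022431232$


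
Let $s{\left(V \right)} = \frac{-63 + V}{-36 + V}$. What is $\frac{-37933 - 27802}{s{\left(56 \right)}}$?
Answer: $\frac{1314700}{7} \approx 1.8781 \cdot 10^{5}$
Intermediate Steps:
$s{\left(V \right)} = \frac{-63 + V}{-36 + V}$
$\frac{-37933 - 27802}{s{\left(56 \right)}} = \frac{-37933 - 27802}{\frac{1}{-36 + 56} \left(-63 + 56\right)} = - \frac{65735}{\frac{1}{20} \left(-7\right)} = - \frac{65735}{- \frac{7}{20}} = \left(-65735\right) \left(- \frac{20}{7}\right) = \frac{1314700}{7}$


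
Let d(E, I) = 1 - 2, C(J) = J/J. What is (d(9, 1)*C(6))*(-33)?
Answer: 33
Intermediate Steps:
C(J) = 1
d(E, I) = -1
(d(9, 1)*C(6))*(-33) = -1*1*(-33) = -1*(-33) = 33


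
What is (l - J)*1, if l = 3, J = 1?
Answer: 2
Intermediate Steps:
(l - J)*1 = (3 - 1*1)*1 = (3 - 1)*1 = 2*1 = 2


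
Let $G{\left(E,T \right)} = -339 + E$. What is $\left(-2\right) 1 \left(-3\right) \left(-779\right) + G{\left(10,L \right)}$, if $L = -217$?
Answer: $-5003$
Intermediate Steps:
$\left(-2\right) 1 \left(-3\right) \left(-779\right) + G{\left(10,L \right)} = \left(-2\right) 1 \left(-3\right) \left(-779\right) + \left(-339 + 10\right) = \left(-2\right) \left(-3\right) \left(-779\right) - 329 = 6 \left(-779\right) - 329 = -4674 - 329 = -5003$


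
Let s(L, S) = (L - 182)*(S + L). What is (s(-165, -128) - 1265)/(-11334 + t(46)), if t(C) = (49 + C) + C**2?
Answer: -100406/9123 ≈ -11.006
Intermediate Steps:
s(L, S) = (-182 + L)*(L + S)
t(C) = 49 + C + C**2
(s(-165, -128) - 1265)/(-11334 + t(46)) = (((-165)**2 - 182*(-165) - 182*(-128) - 165*(-128)) - 1265)/(-11334 + (49 + 46 + 46**2)) = ((27225 + 30030 + 23296 + 21120) - 1265)/(-11334 + (49 + 46 + 2116)) = (101671 - 1265)/(-11334 + 2211) = 100406/(-9123) = 100406*(-1/9123) = -100406/9123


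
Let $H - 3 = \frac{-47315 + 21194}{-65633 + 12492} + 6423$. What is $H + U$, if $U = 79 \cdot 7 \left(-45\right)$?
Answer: $- \frac{980903598}{53141} \approx -18459.0$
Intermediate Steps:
$H = \frac{341510187}{53141}$ ($H = 3 + \left(\frac{-47315 + 21194}{-65633 + 12492} + 6423\right) = 3 + \left(- \frac{26121}{-53141} + 6423\right) = 3 + \left(\left(-26121\right) \left(- \frac{1}{53141}\right) + 6423\right) = 3 + \left(\frac{26121}{53141} + 6423\right) = 3 + \frac{341350764}{53141} = \frac{341510187}{53141} \approx 6426.5$)
$U = -24885$ ($U = 553 \left(-45\right) = -24885$)
$H + U = \frac{341510187}{53141} - 24885 = - \frac{980903598}{53141}$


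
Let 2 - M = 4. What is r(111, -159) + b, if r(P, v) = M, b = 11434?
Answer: 11432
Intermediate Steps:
M = -2 (M = 2 - 1*4 = 2 - 4 = -2)
r(P, v) = -2
r(111, -159) + b = -2 + 11434 = 11432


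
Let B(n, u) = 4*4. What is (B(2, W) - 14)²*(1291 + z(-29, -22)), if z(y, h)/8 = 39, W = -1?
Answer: 6412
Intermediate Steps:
B(n, u) = 16
z(y, h) = 312 (z(y, h) = 8*39 = 312)
(B(2, W) - 14)²*(1291 + z(-29, -22)) = (16 - 14)²*(1291 + 312) = 2²*1603 = 4*1603 = 6412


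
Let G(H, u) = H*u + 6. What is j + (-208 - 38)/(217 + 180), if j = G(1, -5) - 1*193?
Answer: -76470/397 ≈ -192.62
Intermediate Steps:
G(H, u) = 6 + H*u
j = -192 (j = (6 + 1*(-5)) - 1*193 = (6 - 5) - 193 = 1 - 193 = -192)
j + (-208 - 38)/(217 + 180) = -192 + (-208 - 38)/(217 + 180) = -192 - 246/397 = -76470/397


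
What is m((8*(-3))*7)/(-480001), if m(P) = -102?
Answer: 102/480001 ≈ 0.00021250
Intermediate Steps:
m((8*(-3))*7)/(-480001) = -102/(-480001) = -102*(-1/480001) = 102/480001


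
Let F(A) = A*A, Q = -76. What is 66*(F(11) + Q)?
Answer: 2970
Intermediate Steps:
F(A) = A²
66*(F(11) + Q) = 66*(11² - 76) = 66*(121 - 76) = 66*45 = 2970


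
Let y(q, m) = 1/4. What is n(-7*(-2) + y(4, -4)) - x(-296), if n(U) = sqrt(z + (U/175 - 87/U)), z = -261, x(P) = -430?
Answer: 430 + I*sqrt(472338461)/1330 ≈ 430.0 + 16.341*I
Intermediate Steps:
y(q, m) = 1/4
n(U) = sqrt(-261 - 87/U + U/175) (n(U) = sqrt(-261 + (U/175 - 87/U)) = sqrt(-261 + (-87/U + U/175)) = sqrt(-261 - 87/U + U/175))
n(-7*(-2) + y(4, -4)) - x(-296) = sqrt(-319725 - 106575/(-7*(-2) + 1/4) + 7*(-7*(-2) + 1/4))/35 - 1*(-430) = sqrt(-319725 - 106575/(14 + 1/4) + 7*(14 + 1/4))/35 + 430 = sqrt(-319725 - 106575/57/4 + 7*(57/4))/35 + 430 = sqrt(-319725 - 106575*4/57 + 399/4)/35 + 430 = sqrt(-319725 - 142100/19 + 399/4)/35 + 430 = sqrt(-24859919/76)/35 + 430 = (I*sqrt(472338461)/38)/35 + 430 = I*sqrt(472338461)/1330 + 430 = 430 + I*sqrt(472338461)/1330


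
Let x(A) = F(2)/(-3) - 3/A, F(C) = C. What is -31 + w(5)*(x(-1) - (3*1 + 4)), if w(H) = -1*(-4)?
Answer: -149/3 ≈ -49.667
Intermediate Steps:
w(H) = 4
x(A) = -⅔ - 3/A (x(A) = 2/(-3) - 3/A = 2*(-⅓) - 3/A = -⅔ - 3/A)
-31 + w(5)*(x(-1) - (3*1 + 4)) = -31 + 4*((-⅔ - 3/(-1)) - (3*1 + 4)) = -31 + 4*((-⅔ - 3*(-1)) - (3 + 4)) = -31 + 4*((-⅔ + 3) - 1*7) = -31 + 4*(7/3 - 7) = -31 + 4*(-14/3) = -31 - 56/3 = -149/3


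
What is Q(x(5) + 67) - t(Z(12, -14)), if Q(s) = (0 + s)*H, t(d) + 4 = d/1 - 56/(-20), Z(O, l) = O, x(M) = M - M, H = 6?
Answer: 1956/5 ≈ 391.20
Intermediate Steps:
x(M) = 0
t(d) = -6/5 + d (t(d) = -4 + (d/1 - 56/(-20)) = -4 + (d*1 - 56*(-1/20)) = -4 + (d + 14/5) = -4 + (14/5 + d) = -6/5 + d)
Q(s) = 6*s (Q(s) = (0 + s)*6 = s*6 = 6*s)
Q(x(5) + 67) - t(Z(12, -14)) = 6*(0 + 67) - (-6/5 + 12) = 6*67 - 1*54/5 = 402 - 54/5 = 1956/5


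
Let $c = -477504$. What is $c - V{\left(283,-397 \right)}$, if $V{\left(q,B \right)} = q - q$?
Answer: $-477504$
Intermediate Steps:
$V{\left(q,B \right)} = 0$
$c - V{\left(283,-397 \right)} = -477504 - 0 = -477504 + 0 = -477504$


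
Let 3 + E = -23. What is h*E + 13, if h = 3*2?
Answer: -143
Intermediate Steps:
h = 6
E = -26 (E = -3 - 23 = -26)
h*E + 13 = 6*(-26) + 13 = -156 + 13 = -143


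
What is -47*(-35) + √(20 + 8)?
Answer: 1645 + 2*√7 ≈ 1650.3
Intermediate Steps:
-47*(-35) + √(20 + 8) = 1645 + √28 = 1645 + 2*√7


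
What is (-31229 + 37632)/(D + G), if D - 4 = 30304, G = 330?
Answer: 6403/30638 ≈ 0.20899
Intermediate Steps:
D = 30308 (D = 4 + 30304 = 30308)
(-31229 + 37632)/(D + G) = (-31229 + 37632)/(30308 + 330) = 6403/30638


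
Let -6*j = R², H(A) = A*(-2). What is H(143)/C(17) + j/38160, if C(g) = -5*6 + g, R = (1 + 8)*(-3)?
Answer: 186533/8480 ≈ 21.997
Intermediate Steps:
H(A) = -2*A
R = -27 (R = 9*(-3) = -27)
C(g) = -30 + g
j = -243/2 (j = -⅙*(-27)² = -⅙*729 = -243/2 ≈ -121.50)
H(143)/C(17) + j/38160 = (-2*143)/(-30 + 17) - 243/2/38160 = -286/(-13) - 243/2*1/38160 = -286*(-1/13) - 27/8480 = 22 - 27/8480 = 186533/8480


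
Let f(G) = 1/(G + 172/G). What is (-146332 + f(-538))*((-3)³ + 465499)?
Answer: -1232921550642600/18101 ≈ -6.8113e+10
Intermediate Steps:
(-146332 + f(-538))*((-3)³ + 465499) = (-146332 - 538/(172 + (-538)²))*((-3)³ + 465499) = (-146332 - 538/(172 + 289444))*(-27 + 465499) = (-146332 - 538/289616)*465472 = (-146332 - 538*1/289616)*465472 = (-146332 - 269/144808)*465472 = -21190044525/144808*465472 = -1232921550642600/18101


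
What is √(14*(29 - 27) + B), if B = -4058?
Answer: I*√4030 ≈ 63.482*I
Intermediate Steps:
√(14*(29 - 27) + B) = √(14*(29 - 27) - 4058) = √(14*2 - 4058) = √(28 - 4058) = √(-4030) = I*√4030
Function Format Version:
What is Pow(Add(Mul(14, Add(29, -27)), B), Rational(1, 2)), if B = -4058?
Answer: Mul(I, Pow(4030, Rational(1, 2))) ≈ Mul(63.482, I)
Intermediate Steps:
Pow(Add(Mul(14, Add(29, -27)), B), Rational(1, 2)) = Pow(Add(Mul(14, Add(29, -27)), -4058), Rational(1, 2)) = Pow(Add(Mul(14, 2), -4058), Rational(1, 2)) = Pow(Add(28, -4058), Rational(1, 2)) = Pow(-4030, Rational(1, 2)) = Mul(I, Pow(4030, Rational(1, 2)))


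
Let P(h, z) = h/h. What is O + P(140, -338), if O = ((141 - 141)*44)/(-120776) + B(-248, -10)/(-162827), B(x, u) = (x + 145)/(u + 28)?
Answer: 2930989/2930886 ≈ 1.0000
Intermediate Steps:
B(x, u) = (145 + x)/(28 + u)
P(h, z) = 1
O = 103/2930886 (O = ((141 - 141)*44)/(-120776) + ((145 - 248)/(28 - 10))/(-162827) = (0*44)*(-1/120776) + (-103/18)*(-1/162827) = 0*(-1/120776) + ((1/18)*(-103))*(-1/162827) = 0 - 103/18*(-1/162827) = 0 + 103/2930886 = 103/2930886 ≈ 3.5143e-5)
O + P(140, -338) = 103/2930886 + 1 = 2930989/2930886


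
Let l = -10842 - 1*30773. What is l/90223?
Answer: -5945/12889 ≈ -0.46125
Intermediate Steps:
l = -41615 (l = -10842 - 30773 = -41615)
l/90223 = -41615/90223 = -41615*1/90223 = -5945/12889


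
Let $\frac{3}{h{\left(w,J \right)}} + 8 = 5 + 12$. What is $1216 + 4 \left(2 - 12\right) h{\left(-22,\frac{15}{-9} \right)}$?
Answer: $\frac{3608}{3} \approx 1202.7$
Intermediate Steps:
$h{\left(w,J \right)} = \frac{1}{3}$ ($h{\left(w,J \right)} = \frac{3}{-8 + \left(5 + 12\right)} = \frac{3}{-8 + 17} = \frac{3}{9} = 3 \cdot \frac{1}{9} = \frac{1}{3}$)
$1216 + 4 \left(2 - 12\right) h{\left(-22,\frac{15}{-9} \right)} = 1216 + 4 \left(2 - 12\right) \frac{1}{3} = 1216 + 4 \left(-10\right) \frac{1}{3} = 1216 - \frac{40}{3} = \frac{3608}{3}$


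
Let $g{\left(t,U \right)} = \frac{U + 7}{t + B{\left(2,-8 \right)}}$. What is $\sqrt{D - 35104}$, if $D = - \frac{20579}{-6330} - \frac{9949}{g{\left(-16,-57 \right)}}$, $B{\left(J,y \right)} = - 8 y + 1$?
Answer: $\frac{i \sqrt{253943956038}}{3165} \approx 159.22 i$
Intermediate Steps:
$B{\left(J,y \right)} = 1 - 8 y$
$g{\left(t,U \right)} = \frac{7 + U}{65 + t}$ ($g{\left(t,U \right)} = \frac{U + 7}{t + \left(1 - -64\right)} = \frac{7 + U}{t + \left(1 + 64\right)} = \frac{7 + U}{t + 65} = \frac{7 + U}{65 + t}$)
$D = \frac{154345514}{15825}$ ($D = - \frac{20579}{-6330} - \frac{9949}{\frac{1}{65 - 16} \left(7 - 57\right)} = \left(-20579\right) \left(- \frac{1}{6330}\right) - \frac{9949}{\frac{1}{49} \left(-50\right)} = \frac{20579}{6330} - \frac{9949}{\frac{1}{49} \left(-50\right)} = \frac{20579}{6330} - \frac{9949}{- \frac{50}{49}} = \frac{20579}{6330} - - \frac{487501}{50} = \frac{20579}{6330} + \frac{487501}{50} = \frac{154345514}{15825} \approx 9753.3$)
$\sqrt{D - 35104} = \sqrt{\frac{154345514}{15825} - 35104} = \sqrt{- \frac{401175286}{15825}} = \frac{i \sqrt{253943956038}}{3165}$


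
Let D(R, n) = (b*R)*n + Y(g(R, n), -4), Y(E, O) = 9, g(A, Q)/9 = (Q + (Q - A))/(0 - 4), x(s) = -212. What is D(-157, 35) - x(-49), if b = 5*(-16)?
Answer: 439821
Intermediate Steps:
g(A, Q) = -9*Q/2 + 9*A/4 (g(A, Q) = 9*((Q + (Q - A))/(0 - 4)) = 9*((-A + 2*Q)/(-4)) = 9*((-A + 2*Q)*(-¼)) = 9*(-Q/2 + A/4) = -9*Q/2 + 9*A/4)
b = -80
D(R, n) = 9 - 80*R*n (D(R, n) = (-80*R)*n + 9 = -80*R*n + 9 = 9 - 80*R*n)
D(-157, 35) - x(-49) = (9 - 80*(-157)*35) - 1*(-212) = (9 + 439600) + 212 = 439609 + 212 = 439821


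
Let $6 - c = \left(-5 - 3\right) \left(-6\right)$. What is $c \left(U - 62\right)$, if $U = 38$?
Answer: $1008$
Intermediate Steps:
$c = -42$ ($c = 6 - \left(-5 - 3\right) \left(-6\right) = 6 - \left(-8\right) \left(-6\right) = 6 - 48 = -42$)
$c \left(U - 62\right) = - 42 \left(38 - 62\right) = \left(-42\right) \left(-24\right) = 1008$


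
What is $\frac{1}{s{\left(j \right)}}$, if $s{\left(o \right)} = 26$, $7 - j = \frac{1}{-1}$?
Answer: $\frac{1}{26} \approx 0.038462$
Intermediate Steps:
$j = 8$ ($j = 7 - \frac{1}{-1} = 7 - -1 = 7 + 1 = 8$)
$\frac{1}{s{\left(j \right)}} = \frac{1}{26}$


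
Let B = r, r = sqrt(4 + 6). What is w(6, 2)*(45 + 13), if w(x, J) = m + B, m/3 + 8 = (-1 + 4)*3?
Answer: 174 + 58*sqrt(10) ≈ 357.41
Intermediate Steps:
r = sqrt(10) ≈ 3.1623
B = sqrt(10) ≈ 3.1623
m = 3 (m = -24 + 3*((-1 + 4)*3) = -24 + 3*(3*3) = -24 + 3*9 = -24 + 27 = 3)
w(x, J) = 3 + sqrt(10)
w(6, 2)*(45 + 13) = (3 + sqrt(10))*(45 + 13) = (3 + sqrt(10))*58 = 174 + 58*sqrt(10)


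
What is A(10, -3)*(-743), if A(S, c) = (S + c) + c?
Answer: -2972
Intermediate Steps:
A(S, c) = S + 2*c
A(10, -3)*(-743) = (10 + 2*(-3))*(-743) = (10 - 6)*(-743) = 4*(-743) = -2972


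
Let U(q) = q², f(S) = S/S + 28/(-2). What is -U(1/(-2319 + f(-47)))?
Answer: -1/5438224 ≈ -1.8388e-7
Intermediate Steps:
f(S) = -13 (f(S) = 1 + 28*(-½) = 1 - 14 = -13)
-U(1/(-2319 + f(-47))) = -(1/(-2319 - 13))² = -(1/(-2332))² = -(-1/2332)² = -1*1/5438224 = -1/5438224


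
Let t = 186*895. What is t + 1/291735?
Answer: 48565125451/291735 ≈ 1.6647e+5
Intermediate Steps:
t = 166470
t + 1/291735 = 166470 + 1/291735 = 48565125451/291735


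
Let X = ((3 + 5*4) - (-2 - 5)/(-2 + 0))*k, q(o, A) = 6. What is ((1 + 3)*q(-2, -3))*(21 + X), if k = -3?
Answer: -900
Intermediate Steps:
X = -117/2 (X = ((3 + 5*4) - (-2 - 5)/(-2 + 0))*(-3) = ((3 + 20) - (-7)/(-2))*(-3) = (23 - (-7)*(-1)/2)*(-3) = (23 - 1*7/2)*(-3) = (23 - 7/2)*(-3) = (39/2)*(-3) = -117/2 ≈ -58.500)
((1 + 3)*q(-2, -3))*(21 + X) = ((1 + 3)*6)*(21 - 117/2) = (4*6)*(-75/2) = 24*(-75/2) = -900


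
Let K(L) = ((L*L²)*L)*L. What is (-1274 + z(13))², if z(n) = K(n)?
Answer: 136914060361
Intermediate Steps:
K(L) = L⁵ (K(L) = (L³*L)*L = L⁴*L = L⁵)
z(n) = n⁵
(-1274 + z(13))² = (-1274 + 13⁵)² = (-1274 + 371293)² = 370019² = 136914060361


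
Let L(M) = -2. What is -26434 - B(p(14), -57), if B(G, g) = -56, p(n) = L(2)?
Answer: -26378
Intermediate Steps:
p(n) = -2
-26434 - B(p(14), -57) = -26434 - 1*(-56) = -26434 + 56 = -26378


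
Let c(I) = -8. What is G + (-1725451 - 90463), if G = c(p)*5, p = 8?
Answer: -1815954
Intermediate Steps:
G = -40 (G = -8*5 = -40)
G + (-1725451 - 90463) = -40 + (-1725451 - 90463) = -40 - 1815914 = -1815954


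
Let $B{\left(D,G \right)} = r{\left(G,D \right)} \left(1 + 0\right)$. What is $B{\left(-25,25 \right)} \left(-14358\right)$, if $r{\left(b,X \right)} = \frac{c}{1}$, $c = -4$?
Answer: $57432$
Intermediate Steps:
$r{\left(b,X \right)} = -4$ ($r{\left(b,X \right)} = - \frac{4}{1} = \left(-4\right) 1 = -4$)
$B{\left(D,G \right)} = -4$ ($B{\left(D,G \right)} = - 4 \left(1 + 0\right) = \left(-4\right) 1 = -4$)
$B{\left(-25,25 \right)} \left(-14358\right) = \left(-4\right) \left(-14358\right) = 57432$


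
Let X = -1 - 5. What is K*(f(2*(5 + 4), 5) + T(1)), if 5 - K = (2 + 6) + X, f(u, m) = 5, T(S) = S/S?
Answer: 18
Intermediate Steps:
T(S) = 1
X = -6
K = 3 (K = 5 - ((2 + 6) - 6) = 5 - (8 - 6) = 5 - 1*2 = 5 - 2 = 3)
K*(f(2*(5 + 4), 5) + T(1)) = 3*(5 + 1) = 3*6 = 18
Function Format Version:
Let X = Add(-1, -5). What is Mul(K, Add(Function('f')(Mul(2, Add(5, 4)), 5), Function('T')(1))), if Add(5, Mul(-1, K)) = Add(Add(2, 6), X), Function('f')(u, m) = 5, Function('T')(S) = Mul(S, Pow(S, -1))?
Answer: 18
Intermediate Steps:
Function('T')(S) = 1
X = -6
K = 3 (K = Add(5, Mul(-1, Add(Add(2, 6), -6))) = Add(5, Mul(-1, Add(8, -6))) = Add(5, Mul(-1, 2)) = Add(5, -2) = 3)
Mul(K, Add(Function('f')(Mul(2, Add(5, 4)), 5), Function('T')(1))) = Mul(3, Add(5, 1)) = Mul(3, 6) = 18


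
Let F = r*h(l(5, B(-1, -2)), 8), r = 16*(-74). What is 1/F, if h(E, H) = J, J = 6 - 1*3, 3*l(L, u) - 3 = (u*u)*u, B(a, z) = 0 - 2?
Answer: -1/3552 ≈ -0.00028153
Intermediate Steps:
B(a, z) = -2
l(L, u) = 1 + u³/3 (l(L, u) = 1 + ((u*u)*u)/3 = 1 + (u²*u)/3 = 1 + u³/3)
r = -1184
J = 3 (J = 6 - 3 = 3)
h(E, H) = 3
F = -3552 (F = -1184*3 = -3552)
1/F = 1/(-3552) = -1/3552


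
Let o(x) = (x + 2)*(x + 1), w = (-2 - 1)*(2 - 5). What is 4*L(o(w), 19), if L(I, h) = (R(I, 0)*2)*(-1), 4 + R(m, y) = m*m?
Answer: -96768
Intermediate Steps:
w = 9 (w = -3*(-3) = 9)
o(x) = (1 + x)*(2 + x) (o(x) = (2 + x)*(1 + x) = (1 + x)*(2 + x))
R(m, y) = -4 + m**2 (R(m, y) = -4 + m*m = -4 + m**2)
L(I, h) = 8 - 2*I**2 (L(I, h) = ((-4 + I**2)*2)*(-1) = (-8 + 2*I**2)*(-1) = 8 - 2*I**2)
4*L(o(w), 19) = 4*(8 - 2*(2 + 9**2 + 3*9)**2) = 4*(8 - 2*(2 + 81 + 27)**2) = 4*(8 - 2*110**2) = 4*(8 - 2*12100) = 4*(8 - 24200) = 4*(-24192) = -96768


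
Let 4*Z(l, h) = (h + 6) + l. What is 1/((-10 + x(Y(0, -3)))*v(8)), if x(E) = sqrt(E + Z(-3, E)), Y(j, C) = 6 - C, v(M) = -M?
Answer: 5/352 + sqrt(3)/352 ≈ 0.019125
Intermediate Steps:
Z(l, h) = 3/2 + h/4 + l/4 (Z(l, h) = ((h + 6) + l)/4 = ((6 + h) + l)/4 = (6 + h + l)/4 = 3/2 + h/4 + l/4)
x(E) = sqrt(3/4 + 5*E/4) (x(E) = sqrt(E + (3/2 + E/4 + (1/4)*(-3))) = sqrt(E + (3/2 + E/4 - 3/4)) = sqrt(E + (3/4 + E/4)) = sqrt(3/4 + 5*E/4))
1/((-10 + x(Y(0, -3)))*v(8)) = 1/((-10 + sqrt(3 + 5*(6 - 1*(-3)))/2)*(-1*8)) = 1/((-10 + sqrt(3 + 5*(6 + 3))/2)*(-8)) = 1/((-10 + sqrt(3 + 5*9)/2)*(-8)) = 1/((-10 + sqrt(3 + 45)/2)*(-8)) = 1/((-10 + sqrt(48)/2)*(-8)) = 1/((-10 + (4*sqrt(3))/2)*(-8)) = 1/((-10 + 2*sqrt(3))*(-8)) = 1/(80 - 16*sqrt(3))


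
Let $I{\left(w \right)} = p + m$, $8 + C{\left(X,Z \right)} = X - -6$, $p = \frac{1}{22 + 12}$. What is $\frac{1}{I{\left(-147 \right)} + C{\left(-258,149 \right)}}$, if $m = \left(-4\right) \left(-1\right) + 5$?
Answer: $- \frac{34}{8533} \approx -0.0039845$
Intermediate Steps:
$p = \frac{1}{34} \approx 0.029412$
$m = 9$ ($m = 4 + 5 = 9$)
$C{\left(X,Z \right)} = -2 + X$ ($C{\left(X,Z \right)} = -8 + \left(X - -6\right) = -8 + \left(X + 6\right) = -8 + \left(6 + X\right) = -2 + X$)
$I{\left(w \right)} = \frac{307}{34}$ ($I{\left(w \right)} = \frac{1}{34} + 9 = \frac{307}{34}$)
$\frac{1}{I{\left(-147 \right)} + C{\left(-258,149 \right)}} = \frac{1}{\frac{307}{34} - 260} = \frac{1}{- \frac{8533}{34}} = - \frac{34}{8533}$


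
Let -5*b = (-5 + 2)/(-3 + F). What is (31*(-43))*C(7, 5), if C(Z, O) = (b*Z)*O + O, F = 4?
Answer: -34658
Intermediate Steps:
b = 3/5 (b = -(-5 + 2)/(5*(-3 + 4)) = -(-3)/(5*1) = -(-3)/5 = -1/5*(-3) = 3/5 ≈ 0.60000)
C(Z, O) = O + 3*O*Z/5 (C(Z, O) = (3*Z/5)*O + O = 3*O*Z/5 + O = O + 3*O*Z/5)
(31*(-43))*C(7, 5) = (31*(-43))*((1/5)*5*(5 + 3*7)) = -1333*5*(5 + 21)/5 = -1333*5*26/5 = -1333*26 = -34658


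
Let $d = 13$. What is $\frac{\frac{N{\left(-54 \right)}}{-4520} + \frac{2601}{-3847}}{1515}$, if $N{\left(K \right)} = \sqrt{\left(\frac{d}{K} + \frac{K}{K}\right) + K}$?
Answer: $- \frac{867}{1942735} - \frac{i \sqrt{690}}{24652080} \approx -0.00044628 - 1.0655 \cdot 10^{-6} i$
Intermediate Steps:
$N{\left(K \right)} = \sqrt{1 + K + \frac{13}{K}}$ ($N{\left(K \right)} = \sqrt{\left(\frac{13}{K} + \frac{K}{K}\right) + K} = \sqrt{\left(\frac{13}{K} + 1\right) + K} = \sqrt{\left(1 + \frac{13}{K}\right) + K} = \sqrt{1 + K + \frac{13}{K}}$)
$\frac{\frac{N{\left(-54 \right)}}{-4520} + \frac{2601}{-3847}}{1515} = \frac{\frac{\sqrt{1 - 54 + \frac{13}{-54}}}{-4520} + \frac{2601}{-3847}}{1515} = \left(\sqrt{1 - 54 + 13 \left(- \frac{1}{54}\right)} \left(- \frac{1}{4520}\right) + 2601 \left(- \frac{1}{3847}\right)\right) \frac{1}{1515} = \left(\sqrt{1 - 54 - \frac{13}{54}} \left(- \frac{1}{4520}\right) - \frac{2601}{3847}\right) \frac{1}{1515} = \left(\sqrt{- \frac{2875}{54}} \left(- \frac{1}{4520}\right) - \frac{2601}{3847}\right) \frac{1}{1515} = \left(\frac{5 i \sqrt{690}}{18} \left(- \frac{1}{4520}\right) - \frac{2601}{3847}\right) \frac{1}{1515} = \left(- \frac{i \sqrt{690}}{16272} - \frac{2601}{3847}\right) \frac{1}{1515} = \left(- \frac{2601}{3847} - \frac{i \sqrt{690}}{16272}\right) \frac{1}{1515} = - \frac{867}{1942735} - \frac{i \sqrt{690}}{24652080}$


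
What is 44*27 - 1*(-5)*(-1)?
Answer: 1183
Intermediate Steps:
44*27 - 1*(-5)*(-1) = 1188 + 5*(-1) = 1188 - 5 = 1183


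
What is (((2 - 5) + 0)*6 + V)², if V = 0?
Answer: 324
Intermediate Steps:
(((2 - 5) + 0)*6 + V)² = (((2 - 5) + 0)*6 + 0)² = ((-3 + 0)*6 + 0)² = (-3*6 + 0)² = (-18 + 0)² = (-18)² = 324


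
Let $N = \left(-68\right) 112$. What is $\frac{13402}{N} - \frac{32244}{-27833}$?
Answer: $- \frac{63723781}{105988064} \approx -0.60124$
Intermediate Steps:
$N = -7616$
$\frac{13402}{N} - \frac{32244}{-27833} = \frac{13402}{-7616} - \frac{32244}{-27833} = 13402 \left(- \frac{1}{7616}\right) - - \frac{32244}{27833} = - \frac{6701}{3808} + \frac{32244}{27833} = - \frac{63723781}{105988064}$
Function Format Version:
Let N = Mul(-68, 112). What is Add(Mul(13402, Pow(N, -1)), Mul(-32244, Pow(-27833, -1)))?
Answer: Rational(-63723781, 105988064) ≈ -0.60124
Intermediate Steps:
N = -7616
Add(Mul(13402, Pow(N, -1)), Mul(-32244, Pow(-27833, -1))) = Add(Mul(13402, Pow(-7616, -1)), Mul(-32244, Pow(-27833, -1))) = Add(Mul(13402, Rational(-1, 7616)), Mul(-32244, Rational(-1, 27833))) = Add(Rational(-6701, 3808), Rational(32244, 27833)) = Rational(-63723781, 105988064)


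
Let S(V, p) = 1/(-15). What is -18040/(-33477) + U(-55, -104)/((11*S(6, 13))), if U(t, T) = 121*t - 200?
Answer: 3442470965/368247 ≈ 9348.3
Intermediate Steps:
S(V, p) = -1/15
U(t, T) = -200 + 121*t
-18040/(-33477) + U(-55, -104)/((11*S(6, 13))) = -18040/(-33477) + (-200 + 121*(-55))/((11*(-1/15))) = -18040*(-1/33477) + (-200 - 6655)/(-11/15) = 18040/33477 - 6855*(-15/11) = 18040/33477 + 102825/11 = 3442470965/368247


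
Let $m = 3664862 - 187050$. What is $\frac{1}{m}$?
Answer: $\frac{1}{3477812} \approx 2.8754 \cdot 10^{-7}$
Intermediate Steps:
$m = 3477812$
$\frac{1}{m} = \frac{1}{3477812}$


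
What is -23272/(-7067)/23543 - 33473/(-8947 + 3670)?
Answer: 5569306353557/877978716537 ≈ 6.3433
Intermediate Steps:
-23272/(-7067)/23543 - 33473/(-8947 + 3670) = -23272*(-1/7067)*(1/23543) - 33473/(-5277) = (23272/7067)*(1/23543) - 33473*(-1/5277) = 23272/166378381 + 33473/5277 = 5569306353557/877978716537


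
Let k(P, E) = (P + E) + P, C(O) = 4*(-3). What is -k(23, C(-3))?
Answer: -34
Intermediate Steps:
C(O) = -12
k(P, E) = E + 2*P (k(P, E) = (E + P) + P = E + 2*P)
-k(23, C(-3)) = -(-12 + 2*23) = -(-12 + 46) = -1*34 = -34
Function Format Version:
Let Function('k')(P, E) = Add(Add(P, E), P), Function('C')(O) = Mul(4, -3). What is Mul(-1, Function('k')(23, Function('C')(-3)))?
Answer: -34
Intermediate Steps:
Function('C')(O) = -12
Function('k')(P, E) = Add(E, Mul(2, P)) (Function('k')(P, E) = Add(Add(E, P), P) = Add(E, Mul(2, P)))
Mul(-1, Function('k')(23, Function('C')(-3))) = Mul(-1, Add(-12, Mul(2, 23))) = Mul(-1, Add(-12, 46)) = Mul(-1, 34) = -34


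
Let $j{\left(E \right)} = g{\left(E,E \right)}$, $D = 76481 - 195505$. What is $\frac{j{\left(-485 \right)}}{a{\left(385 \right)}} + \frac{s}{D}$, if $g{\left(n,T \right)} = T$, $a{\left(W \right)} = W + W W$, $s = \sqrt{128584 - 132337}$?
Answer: $- \frac{97}{29722} - \frac{3 i \sqrt{417}}{119024} \approx -0.0032636 - 0.0005147 i$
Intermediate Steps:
$D = -119024$ ($D = 76481 - 195505 = -119024$)
$s = 3 i \sqrt{417}$ ($s = \sqrt{-3753} = 3 i \sqrt{417} \approx 61.262 i$)
$a{\left(W \right)} = W + W^{2}$
$j{\left(E \right)} = E$
$\frac{j{\left(-485 \right)}}{a{\left(385 \right)}} + \frac{s}{D} = - \frac{485}{385 \left(1 + 385\right)} + \frac{3 i \sqrt{417}}{-119024} = - \frac{485}{385 \cdot 386} + 3 i \sqrt{417} \left(- \frac{1}{119024}\right) = - \frac{485}{148610} - \frac{3 i \sqrt{417}}{119024} = \left(-485\right) \frac{1}{148610} - \frac{3 i \sqrt{417}}{119024} = - \frac{97}{29722} - \frac{3 i \sqrt{417}}{119024}$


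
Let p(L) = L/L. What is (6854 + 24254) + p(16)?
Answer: 31109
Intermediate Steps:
p(L) = 1
(6854 + 24254) + p(16) = (6854 + 24254) + 1 = 31108 + 1 = 31109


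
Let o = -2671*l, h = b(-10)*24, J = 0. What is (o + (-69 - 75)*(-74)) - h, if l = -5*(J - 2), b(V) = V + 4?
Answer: -15910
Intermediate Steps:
b(V) = 4 + V
l = 10 (l = -5*(0 - 2) = -5*(-2) = 10)
h = -144 (h = (4 - 10)*24 = -6*24 = -144)
o = -26710 (o = -2671*10 = -26710)
(o + (-69 - 75)*(-74)) - h = (-26710 + (-69 - 75)*(-74)) - 1*(-144) = (-26710 - 144*(-74)) + 144 = (-26710 + 10656) + 144 = -16054 + 144 = -15910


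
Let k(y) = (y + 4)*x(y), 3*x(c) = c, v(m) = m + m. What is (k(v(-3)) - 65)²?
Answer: 3721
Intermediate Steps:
v(m) = 2*m
x(c) = c/3
k(y) = y*(4 + y)/3 (k(y) = (y + 4)*(y/3) = (4 + y)*(y/3) = y*(4 + y)/3)
(k(v(-3)) - 65)² = ((2*(-3))*(4 + 2*(-3))/3 - 65)² = ((⅓)*(-6)*(4 - 6) - 65)² = ((⅓)*(-6)*(-2) - 65)² = (4 - 65)² = (-61)² = 3721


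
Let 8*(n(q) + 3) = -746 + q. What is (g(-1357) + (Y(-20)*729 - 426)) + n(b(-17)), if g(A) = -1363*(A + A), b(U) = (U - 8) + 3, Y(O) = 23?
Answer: 3715424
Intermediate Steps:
b(U) = -5 + U (b(U) = (-8 + U) + 3 = -5 + U)
g(A) = -2726*A
n(q) = -385/4 + q/8 (n(q) = -3 + (-746 + q)/8 = -3 + (-373/4 + q/8) = -385/4 + q/8)
(g(-1357) + (Y(-20)*729 - 426)) + n(b(-17)) = (-2726*(-1357) + (23*729 - 426)) + (-385/4 + (-5 - 17)/8) = (3699182 + (16767 - 426)) + (-385/4 + (⅛)*(-22)) = (3699182 + 16341) + (-385/4 - 11/4) = 3715523 - 99 = 3715424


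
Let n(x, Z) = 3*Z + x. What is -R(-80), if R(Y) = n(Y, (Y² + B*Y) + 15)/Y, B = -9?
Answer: 4265/16 ≈ 266.56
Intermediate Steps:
n(x, Z) = x + 3*Z
R(Y) = (45 - 26*Y + 3*Y²)/Y (R(Y) = (Y + 3*((Y² - 9*Y) + 15))/Y = (Y + 3*(15 + Y² - 9*Y))/Y = (Y + (45 - 27*Y + 3*Y²))/Y = (45 - 26*Y + 3*Y²)/Y)
-R(-80) = -(-26 + 3*(-80) + 45/(-80)) = -(-26 - 240 + 45*(-1/80)) = -(-26 - 240 - 9/16) = -1*(-4265/16) = 4265/16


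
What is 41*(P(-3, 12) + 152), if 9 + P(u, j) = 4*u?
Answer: 5371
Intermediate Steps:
P(u, j) = -9 + 4*u
41*(P(-3, 12) + 152) = 41*((-9 + 4*(-3)) + 152) = 41*((-9 - 12) + 152) = 41*(-21 + 152) = 41*131 = 5371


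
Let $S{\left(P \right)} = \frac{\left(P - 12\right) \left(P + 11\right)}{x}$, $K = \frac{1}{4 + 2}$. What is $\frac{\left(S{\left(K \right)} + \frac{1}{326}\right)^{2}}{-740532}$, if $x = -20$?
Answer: $- \frac{601789614001}{10199620936627200} \approx -5.9001 \cdot 10^{-5}$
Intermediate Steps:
$K = \frac{1}{6} \approx 0.16667$
$S{\left(P \right)} = - \frac{\left(-12 + P\right) \left(11 + P\right)}{20}$ ($S{\left(P \right)} = \frac{\left(P - 12\right) \left(P + 11\right)}{-20} = \left(-12 + P\right) \left(11 + P\right) \left(- \frac{1}{20}\right) = - \frac{\left(-12 + P\right) \left(11 + P\right)}{20}$)
$\frac{\left(S{\left(K \right)} + \frac{1}{326}\right)^{2}}{-740532} = \frac{\left(\left(\frac{33}{5} - \frac{1}{20 \cdot 36} + \frac{1}{20} \cdot \frac{1}{6}\right) + \frac{1}{326}\right)^{2}}{-740532} = \left(\left(\frac{33}{5} - \frac{1}{720} + \frac{1}{120}\right) + \frac{1}{326}\right)^{2} \left(- \frac{1}{740532}\right) = \left(\frac{4757}{720} + \frac{1}{326}\right)^{2} \left(- \frac{1}{740532}\right) = \left(\frac{775751}{117360}\right)^{2} \left(- \frac{1}{740532}\right) = \frac{601789614001}{13773369600} \left(- \frac{1}{740532}\right) = - \frac{601789614001}{10199620936627200}$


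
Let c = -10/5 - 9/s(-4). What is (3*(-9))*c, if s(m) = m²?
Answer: 1107/16 ≈ 69.188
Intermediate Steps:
c = -41/16 (c = -10/5 - 9/((-4)²) = -10*⅕ - 9/16 = -2 - 9*1/16 = -2 - 9/16 = -41/16 ≈ -2.5625)
(3*(-9))*c = (3*(-9))*(-41/16) = -27*(-41/16) = 1107/16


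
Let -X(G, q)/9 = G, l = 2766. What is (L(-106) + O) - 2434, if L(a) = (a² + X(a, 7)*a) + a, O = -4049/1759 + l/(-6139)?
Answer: -998113572633/10798501 ≈ -92431.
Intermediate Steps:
O = -29722205/10798501 (O = -4049/1759 + 2766/(-6139) = -4049*1/1759 + 2766*(-1/6139) = -4049/1759 - 2766/6139 = -29722205/10798501 ≈ -2.7524)
X(G, q) = -9*G
L(a) = a - 8*a² (L(a) = (a² + (-9*a)*a) + a = (a² - 9*a²) + a = -8*a² + a = a - 8*a²)
(L(-106) + O) - 2434 = (-106*(1 - 8*(-106)) - 29722205/10798501) - 2434 = (-106*(1 + 848) - 29722205/10798501) - 2434 = (-106*849 - 29722205/10798501) - 2434 = (-89994 - 29722205/10798501) - 2434 = -971830021199/10798501 - 2434 = -998113572633/10798501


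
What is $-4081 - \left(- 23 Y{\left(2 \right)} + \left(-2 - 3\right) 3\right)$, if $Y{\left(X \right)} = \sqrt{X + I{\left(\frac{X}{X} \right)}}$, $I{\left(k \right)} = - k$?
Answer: $-4043$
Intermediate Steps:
$Y{\left(X \right)} = \sqrt{-1 + X}$ ($Y{\left(X \right)} = \sqrt{X - \frac{X}{X}} = \sqrt{X - 1} = \sqrt{-1 + X}$)
$-4081 - \left(- 23 Y{\left(2 \right)} + \left(-2 - 3\right) 3\right) = -4081 - \left(- 23 \sqrt{-1 + 2} + \left(-2 - 3\right) 3\right) = -4081 - \left(- 23 \sqrt{1} - 15\right) = -4081 - \left(\left(-23\right) 1 - 15\right) = -4081 - \left(-23 - 15\right) = -4081 - -38 = -4081 + 38 = -4043$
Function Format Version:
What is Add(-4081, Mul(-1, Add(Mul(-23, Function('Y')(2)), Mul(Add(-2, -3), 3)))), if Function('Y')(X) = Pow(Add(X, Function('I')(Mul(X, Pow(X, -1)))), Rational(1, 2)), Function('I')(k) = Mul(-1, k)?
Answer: -4043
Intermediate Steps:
Function('Y')(X) = Pow(Add(-1, X), Rational(1, 2)) (Function('Y')(X) = Pow(Add(X, Mul(-1, Mul(X, Pow(X, -1)))), Rational(1, 2)) = Pow(Add(X, Mul(-1, 1)), Rational(1, 2)) = Pow(Add(X, -1), Rational(1, 2)) = Pow(Add(-1, X), Rational(1, 2)))
Add(-4081, Mul(-1, Add(Mul(-23, Function('Y')(2)), Mul(Add(-2, -3), 3)))) = Add(-4081, Mul(-1, Add(Mul(-23, Pow(Add(-1, 2), Rational(1, 2))), Mul(Add(-2, -3), 3)))) = Add(-4081, Mul(-1, Add(Mul(-23, Pow(1, Rational(1, 2))), Mul(-5, 3)))) = Add(-4081, Mul(-1, Add(Mul(-23, 1), -15))) = Add(-4081, Mul(-1, Add(-23, -15))) = Add(-4081, Mul(-1, -38)) = Add(-4081, 38) = -4043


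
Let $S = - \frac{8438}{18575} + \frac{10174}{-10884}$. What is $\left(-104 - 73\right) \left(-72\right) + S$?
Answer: $\frac{1288088740979}{101085150} \approx 12743.0$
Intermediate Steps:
$S = - \frac{140410621}{101085150}$ ($S = \left(-8438\right) \frac{1}{18575} + 10174 \left(- \frac{1}{10884}\right) = - \frac{8438}{18575} - \frac{5087}{5442} = - \frac{140410621}{101085150} \approx -1.389$)
$\left(-104 - 73\right) \left(-72\right) + S = \left(-104 - 73\right) \left(-72\right) - \frac{140410621}{101085150} = \left(-177\right) \left(-72\right) - \frac{140410621}{101085150} = 12744 - \frac{140410621}{101085150} = \frac{1288088740979}{101085150}$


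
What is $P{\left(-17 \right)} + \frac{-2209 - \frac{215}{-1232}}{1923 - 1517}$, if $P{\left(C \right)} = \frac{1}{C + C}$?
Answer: $- \frac{1603853}{293216} \approx -5.4699$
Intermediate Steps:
$P{\left(C \right)} = \frac{1}{2 C}$
$P{\left(-17 \right)} + \frac{-2209 - \frac{215}{-1232}}{1923 - 1517} = \frac{1}{2 \left(-17\right)} + \frac{-2209 - \frac{215}{-1232}}{1923 - 1517} = \frac{1}{2} \left(- \frac{1}{17}\right) + \frac{-2209 - - \frac{215}{1232}}{406} = - \frac{1}{34} + \left(-2209 + \frac{215}{1232}\right) \frac{1}{406} = - \frac{1}{34} - \frac{93837}{17248} = - \frac{1603853}{293216}$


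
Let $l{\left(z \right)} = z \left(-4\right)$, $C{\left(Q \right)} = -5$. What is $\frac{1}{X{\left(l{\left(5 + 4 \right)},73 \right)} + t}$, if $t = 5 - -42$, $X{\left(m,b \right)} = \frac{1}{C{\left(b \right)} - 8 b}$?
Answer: $\frac{589}{27682} \approx 0.021277$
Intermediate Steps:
$l{\left(z \right)} = - 4 z$
$X{\left(m,b \right)} = \frac{1}{-5 - 8 b}$
$t = 47$ ($t = 5 + 42 = 47$)
$\frac{1}{X{\left(l{\left(5 + 4 \right)},73 \right)} + t} = \frac{1}{- \frac{1}{5 + 8 \cdot 73} + 47} = \frac{1}{- \frac{1}{5 + 584} + 47} = \frac{1}{- \frac{1}{589} + 47} = \frac{1}{\frac{27682}{589}} = \frac{589}{27682}$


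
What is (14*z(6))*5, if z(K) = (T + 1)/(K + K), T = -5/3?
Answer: -35/9 ≈ -3.8889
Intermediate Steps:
T = -5/3 (T = -5*1/3 = -5/3 ≈ -1.6667)
z(K) = -1/(3*K) (z(K) = (-5/3 + 1)/(K + K) = -2*1/(2*K)/3 = -1/(3*K))
(14*z(6))*5 = (14*(-1/3/6))*5 = (14*(-1/3*1/6))*5 = (14*(-1/18))*5 = -7/9*5 = -35/9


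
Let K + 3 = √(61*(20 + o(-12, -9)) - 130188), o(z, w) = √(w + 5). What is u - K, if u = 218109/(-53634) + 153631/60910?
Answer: 396280557/272237245 - √(-128968 + 122*I) ≈ 1.2858 - 359.12*I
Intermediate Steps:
o(z, w) = √(5 + w)
K = -3 + √(-128968 + 122*I) (K = -3 + √(61*(20 + √(5 - 9)) - 130188) = -3 + √(61*(20 + √(-4)) - 130188) = -3 + √(61*(20 + 2*I) - 130188) = -3 + √((1220 + 122*I) - 130188) = -3 + √(-128968 + 122*I) ≈ -2.8301 + 359.12*I)
u = -420431178/272237245 (u = 218109*(-1/53634) + 153631*(1/60910) = -72703/17878 + 153631/60910 = -420431178/272237245 ≈ -1.5444)
u - K = -420431178/272237245 - (-3 + √(-128968 + 122*I)) = -420431178/272237245 + (3 - √(-128968 + 122*I)) = 396280557/272237245 - √(-128968 + 122*I)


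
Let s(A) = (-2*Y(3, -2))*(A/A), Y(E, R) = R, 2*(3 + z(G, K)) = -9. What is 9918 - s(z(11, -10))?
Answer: 9914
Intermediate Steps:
z(G, K) = -15/2 (z(G, K) = -3 + (½)*(-9) = -3 - 9/2 = -15/2)
s(A) = 4 (s(A) = (-2*(-2))*(A/A) = 4*1 = 4)
9918 - s(z(11, -10)) = 9918 - 1*4 = 9918 - 4 = 9914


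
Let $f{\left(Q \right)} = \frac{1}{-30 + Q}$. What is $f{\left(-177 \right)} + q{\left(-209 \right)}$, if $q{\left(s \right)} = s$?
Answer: $- \frac{43264}{207} \approx -209.0$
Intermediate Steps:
$f{\left(-177 \right)} + q{\left(-209 \right)} = \frac{1}{-30 - 177} - 209 = \frac{1}{-207} - 209 = - \frac{1}{207} - 209 = - \frac{43264}{207}$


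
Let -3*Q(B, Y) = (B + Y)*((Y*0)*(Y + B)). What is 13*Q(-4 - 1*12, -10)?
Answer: 0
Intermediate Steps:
Q(B, Y) = 0 (Q(B, Y) = -(B + Y)*(Y*0)*(Y + B)/3 = -(B + Y)*0*(B + Y)/3 = -(B + Y)*0/3 = -⅓*0 = 0)
13*Q(-4 - 1*12, -10) = 13*0 = 0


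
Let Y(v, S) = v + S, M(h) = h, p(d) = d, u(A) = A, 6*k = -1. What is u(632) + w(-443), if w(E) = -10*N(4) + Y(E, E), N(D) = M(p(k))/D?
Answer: -3043/12 ≈ -253.58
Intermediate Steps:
k = -⅙ (k = (⅙)*(-1) = -⅙ ≈ -0.16667)
Y(v, S) = S + v
N(D) = -1/(6*D)
w(E) = 5/12 + 2*E (w(E) = -(-5)/(3*4) + (E + E) = -(-5)/(3*4) + 2*E = -10*(-1/24) + 2*E = 5/12 + 2*E)
u(632) + w(-443) = 632 + (5/12 + 2*(-443)) = 632 + (5/12 - 886) = 632 - 10627/12 = -3043/12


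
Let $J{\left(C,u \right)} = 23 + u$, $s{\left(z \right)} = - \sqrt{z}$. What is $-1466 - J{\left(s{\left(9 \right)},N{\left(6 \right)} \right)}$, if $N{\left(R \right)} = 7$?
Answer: $-1496$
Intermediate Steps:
$-1466 - J{\left(s{\left(9 \right)},N{\left(6 \right)} \right)} = -1466 - \left(23 + 7\right) = -1466 - 30 = -1496$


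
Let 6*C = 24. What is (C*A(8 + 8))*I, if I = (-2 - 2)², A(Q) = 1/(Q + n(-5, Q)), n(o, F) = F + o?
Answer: 64/27 ≈ 2.3704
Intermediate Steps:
C = 4 (C = (⅙)*24 = 4)
A(Q) = 1/(-5 + 2*Q) (A(Q) = 1/(Q + (Q - 5)) = 1/(Q + (-5 + Q)) = 1/(-5 + 2*Q))
I = 16 (I = (-4)² = 16)
(C*A(8 + 8))*I = (4/(-5 + 2*(8 + 8)))*16 = (4/(-5 + 2*16))*16 = (4/(-5 + 32))*16 = (4/27)*16 = 64/27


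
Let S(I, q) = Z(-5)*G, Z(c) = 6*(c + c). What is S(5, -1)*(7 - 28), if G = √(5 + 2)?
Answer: 1260*√7 ≈ 3333.6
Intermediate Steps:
Z(c) = 12*c (Z(c) = 6*(2*c) = 12*c)
G = √7 ≈ 2.6458
S(I, q) = -60*√7 (S(I, q) = (12*(-5))*√7 = -60*√7)
S(5, -1)*(7 - 28) = (-60*√7)*(7 - 28) = -60*√7*(-21) = 1260*√7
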